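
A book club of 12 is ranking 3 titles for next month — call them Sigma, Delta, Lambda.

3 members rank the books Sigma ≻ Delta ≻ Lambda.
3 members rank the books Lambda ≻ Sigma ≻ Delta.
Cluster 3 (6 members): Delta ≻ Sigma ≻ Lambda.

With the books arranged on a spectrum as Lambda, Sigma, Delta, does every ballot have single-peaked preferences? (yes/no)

Axis positions: Lambda=1, Sigma=2, Delta=3.
Cluster 1 (peak Sigma at position 2): ranking walks positions 2-3-1, expanding outward from the peak — single-peaked.
Cluster 2 (peak Lambda at position 1): ranking walks positions 1-2-3, expanding outward from the peak — single-peaked.
Cluster 3 (peak Delta at position 3): ranking walks positions 3-2-1, expanding outward from the peak — single-peaked.
Every ranking is single-peaked on this axis.

yes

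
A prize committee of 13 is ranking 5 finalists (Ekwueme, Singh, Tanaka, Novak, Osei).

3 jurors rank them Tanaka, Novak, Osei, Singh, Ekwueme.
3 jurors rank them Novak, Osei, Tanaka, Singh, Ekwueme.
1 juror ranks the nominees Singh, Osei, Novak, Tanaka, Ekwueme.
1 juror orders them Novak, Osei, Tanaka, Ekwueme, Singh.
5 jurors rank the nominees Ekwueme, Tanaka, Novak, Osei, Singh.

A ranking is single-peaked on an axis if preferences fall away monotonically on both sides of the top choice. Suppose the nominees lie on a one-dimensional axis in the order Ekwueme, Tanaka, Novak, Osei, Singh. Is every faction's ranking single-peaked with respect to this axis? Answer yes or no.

yes

Axis positions: Ekwueme=1, Tanaka=2, Novak=3, Osei=4, Singh=5.
Faction 1 (peak Tanaka at position 2): ranking walks positions 2-3-4-5-1, expanding outward from the peak — single-peaked.
Faction 2 (peak Novak at position 3): ranking walks positions 3-4-2-5-1, expanding outward from the peak — single-peaked.
Faction 3 (peak Singh at position 5): ranking walks positions 5-4-3-2-1, expanding outward from the peak — single-peaked.
Faction 4 (peak Novak at position 3): ranking walks positions 3-4-2-1-5, expanding outward from the peak — single-peaked.
Faction 5 (peak Ekwueme at position 1): ranking walks positions 1-2-3-4-5, expanding outward from the peak — single-peaked.
Every ranking is single-peaked on this axis.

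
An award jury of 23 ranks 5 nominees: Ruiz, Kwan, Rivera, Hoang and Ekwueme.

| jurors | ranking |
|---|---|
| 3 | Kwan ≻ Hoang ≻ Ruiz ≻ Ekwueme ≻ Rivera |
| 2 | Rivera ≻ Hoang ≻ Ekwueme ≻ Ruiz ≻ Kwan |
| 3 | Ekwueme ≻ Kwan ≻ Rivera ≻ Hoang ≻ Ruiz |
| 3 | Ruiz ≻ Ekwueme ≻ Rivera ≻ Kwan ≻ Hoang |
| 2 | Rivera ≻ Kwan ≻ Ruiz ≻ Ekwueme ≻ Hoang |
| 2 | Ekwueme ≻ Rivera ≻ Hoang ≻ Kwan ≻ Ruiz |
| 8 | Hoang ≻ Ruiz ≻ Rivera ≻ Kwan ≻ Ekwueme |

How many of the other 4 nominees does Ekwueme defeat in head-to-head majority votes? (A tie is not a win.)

Ekwueme against each rival (23 jurors):
Ekwueme vs Ruiz: Ekwueme preferred on 2+3+2 = 7 ballots; Ruiz wins 16–7.
Ekwueme vs Kwan: Ekwueme is ranked higher on 2+3+3+2 = 10 ballots, Kwan on 13. Kwan wins 13–10.
Ekwueme vs Rivera: 3+3+3+2 = 11 for Ekwueme, 12 for Rivera — Rivera by 12–11.
Ekwueme vs Hoang: Hoang wins 13–10.
Ekwueme beats no one; loses to Ruiz, Kwan, Rivera, Hoang — 0 pairwise wins.

0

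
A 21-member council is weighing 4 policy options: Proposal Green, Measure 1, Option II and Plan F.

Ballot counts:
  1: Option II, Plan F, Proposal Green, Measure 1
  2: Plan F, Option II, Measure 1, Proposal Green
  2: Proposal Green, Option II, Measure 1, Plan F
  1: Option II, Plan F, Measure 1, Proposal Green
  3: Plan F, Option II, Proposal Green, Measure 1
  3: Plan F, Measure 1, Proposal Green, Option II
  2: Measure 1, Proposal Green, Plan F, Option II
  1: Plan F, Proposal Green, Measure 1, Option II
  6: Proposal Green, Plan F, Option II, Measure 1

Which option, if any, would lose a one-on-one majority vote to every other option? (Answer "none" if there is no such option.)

Head-to-head results (21 council members):
Proposal Green vs Measure 1: Proposal Green is ranked higher on 1+2+3+1+6 = 13 ballots, Measure 1 on 8. Proposal Green wins 13–8.
Proposal Green–Option II: Proposal Green 14–7.
Proposal Green–Plan F: Plan F 11–10.
Measure 1 vs Option II: Option II wins 15–6.
Measure 1 vs Plan F: 2+2 = 4 for Measure 1, 17 for Plan F — Plan F by 17–4.
Option II–Plan F: Plan F 17–4.
Only Measure 1 has no wins; Measure 1 is the Condorcet loser.

Measure 1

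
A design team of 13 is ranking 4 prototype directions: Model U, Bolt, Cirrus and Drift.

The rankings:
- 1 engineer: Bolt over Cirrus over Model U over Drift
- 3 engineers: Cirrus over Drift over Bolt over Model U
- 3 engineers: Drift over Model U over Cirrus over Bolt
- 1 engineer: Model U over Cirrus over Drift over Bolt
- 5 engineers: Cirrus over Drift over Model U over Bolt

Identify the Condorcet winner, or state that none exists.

Cirrus

Check each pair by majority over 13 ballots:
Model U vs Bolt: 3+1+5 = 9 for Model U, 4 for Bolt — Model U by 9–4.
Model U vs Cirrus: Model U preferred on 3+1 = 4 ballots; Cirrus wins 9–4.
Model U–Drift: Drift 11–2.
Bolt–Cirrus: Cirrus 12–1.
Bolt vs Drift: Drift, 12–1.
Cirrus vs Drift: 1+3+1+5 = 10 for Cirrus, 3 for Drift — Cirrus by 10–3.
Cirrus beats each of Model U, Bolt, Drift — Cirrus is the Condorcet winner.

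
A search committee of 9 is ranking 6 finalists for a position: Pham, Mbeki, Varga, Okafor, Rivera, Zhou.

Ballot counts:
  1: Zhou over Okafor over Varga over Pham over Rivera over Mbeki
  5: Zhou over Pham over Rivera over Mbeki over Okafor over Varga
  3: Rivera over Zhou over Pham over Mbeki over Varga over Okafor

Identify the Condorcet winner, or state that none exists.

Zhou

Head-to-head results (9 committee members):
Pham–Mbeki: Pham 9–0.
Pham vs Varga: Pham, 8–1.
Pham vs Okafor: Pham wins 8–1.
Pham–Rivera: Pham 6–3.
Pham vs Zhou: Zhou, 9–0.
Mbeki vs Varga: Mbeki, 8–1.
Mbeki–Okafor: Mbeki 8–1.
Mbeki vs Rivera: Rivera, 9–0.
Mbeki–Zhou: Zhou 9–0.
Varga vs Okafor: Okafor wins 6–3.
Varga vs Rivera: Rivera, 8–1.
Varga vs Zhou: Zhou, 9–0.
Okafor–Rivera: Rivera 8–1.
Okafor vs Zhou: Zhou wins 9–0.
Rivera vs Zhou: Zhou wins 6–3.
Zhou beats each of Pham, Mbeki, Varga, Okafor, Rivera — Zhou is the Condorcet winner.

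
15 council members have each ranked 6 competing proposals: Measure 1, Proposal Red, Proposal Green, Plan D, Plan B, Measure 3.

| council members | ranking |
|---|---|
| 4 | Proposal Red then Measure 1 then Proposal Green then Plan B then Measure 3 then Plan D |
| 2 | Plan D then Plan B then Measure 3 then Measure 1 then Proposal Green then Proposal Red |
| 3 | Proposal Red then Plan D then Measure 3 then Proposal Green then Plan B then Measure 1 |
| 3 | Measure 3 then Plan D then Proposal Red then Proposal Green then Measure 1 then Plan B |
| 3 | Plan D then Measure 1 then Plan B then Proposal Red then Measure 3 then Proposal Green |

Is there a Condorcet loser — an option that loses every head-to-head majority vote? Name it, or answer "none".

none

Pairwise majorities:
Measure 1 vs Proposal Red: 5 to 10, Proposal Red.
Measure 1 vs Proposal Green: Measure 1, 9–6.
Measure 1 vs Plan D: Measure 1 is ranked higher on 4 ballots, Plan D on 11. Plan D wins 11–4.
Measure 1 vs Plan B: Measure 1 wins 10–5.
Measure 1–Measure 3: Measure 3 8–7.
Proposal Red vs Proposal Green: Proposal Red, 13–2.
Proposal Red vs Plan D: Proposal Red is ranked higher on 4+3 = 7 ballots, Plan D on 8. Plan D wins 8–7.
Proposal Red–Plan B: Proposal Red 10–5.
Proposal Red vs Measure 3: 10 to 5, Proposal Red.
Proposal Green vs Plan D: 4 to 11, Plan D.
Proposal Green vs Plan B: Proposal Green wins 10–5.
Proposal Green vs Measure 3: Proposal Green preferred on 4 ballots; Measure 3 wins 11–4.
Plan D–Plan B: Plan D 11–4.
Plan D vs Measure 3: Plan D, 8–7.
Plan B vs Measure 3: 4+2+3 = 9 for Plan B, 6 for Measure 3 — Plan B by 9–6.
Each option has at least one pairwise win (Measure 1 beats Proposal Green; Proposal Red beats Measure 1; Proposal Green beats Plan B; Plan D beats Measure 1; Plan B beats Measure 3; Measure 3 beats Measure 1) — no Condorcet loser.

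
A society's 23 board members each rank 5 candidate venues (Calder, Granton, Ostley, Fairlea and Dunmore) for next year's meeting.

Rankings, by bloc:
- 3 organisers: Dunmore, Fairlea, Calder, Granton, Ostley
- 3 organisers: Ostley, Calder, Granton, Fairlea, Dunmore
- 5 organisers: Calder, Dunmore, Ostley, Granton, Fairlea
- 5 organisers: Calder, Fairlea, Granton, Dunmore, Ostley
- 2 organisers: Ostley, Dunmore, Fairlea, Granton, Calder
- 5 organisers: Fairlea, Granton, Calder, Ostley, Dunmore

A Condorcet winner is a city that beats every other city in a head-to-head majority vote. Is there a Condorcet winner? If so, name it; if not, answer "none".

Calder

Head-to-head results (23 organisers):
Calder vs Granton: 3+3+5+5 = 16 for Calder, 7 for Granton — Calder by 16–7.
Calder vs Ostley: 18 to 5, Calder.
Calder vs Fairlea: Calder preferred on 3+5+5 = 13 ballots; Calder wins 13–10.
Calder vs Dunmore: Calder is ranked higher on 3+5+5+5 = 18 ballots, Dunmore on 5. Calder wins 18–5.
Granton vs Ostley: 13 to 10, Granton.
Granton vs Fairlea: 8 to 15, Fairlea.
Granton vs Dunmore: 13 to 10, Granton.
Ostley vs Fairlea: 10 to 13, Fairlea.
Ostley vs Dunmore: 3+2+5 = 10 for Ostley, 13 for Dunmore — Dunmore by 13–10.
Fairlea vs Dunmore: Fairlea preferred on 3+5+5 = 13 ballots; Fairlea wins 13–10.
Calder beats each of Granton, Ostley, Fairlea, Dunmore — Calder is the Condorcet winner.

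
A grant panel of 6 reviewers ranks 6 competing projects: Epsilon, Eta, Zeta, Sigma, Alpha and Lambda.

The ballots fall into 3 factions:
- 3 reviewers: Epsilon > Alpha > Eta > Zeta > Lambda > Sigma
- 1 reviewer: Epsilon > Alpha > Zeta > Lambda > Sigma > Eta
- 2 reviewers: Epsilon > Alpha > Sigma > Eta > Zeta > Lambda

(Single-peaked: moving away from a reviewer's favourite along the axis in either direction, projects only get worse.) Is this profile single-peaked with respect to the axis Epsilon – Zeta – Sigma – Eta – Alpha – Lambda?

Axis positions: Epsilon=1, Zeta=2, Sigma=3, Eta=4, Alpha=5, Lambda=6.
Faction 1: ranking walks positions 1-5-4-2-6-3; Alpha is ranked above Zeta even though Zeta lies between Alpha and the peak Epsilon on the axis — preferences dip and rise again. Not single-peaked.
Faction 2: ranking walks positions 1-5-2-6-3-4; Alpha is ranked above Zeta even though Zeta lies between Alpha and the peak Epsilon on the axis — preferences dip and rise again. Not single-peaked.
Faction 3: ranking walks positions 1-5-3-4-2-6; Alpha is ranked above Zeta even though Zeta lies between Alpha and the peak Epsilon on the axis — preferences dip and rise again. Not single-peaked.
Faction 1 violates single-peakedness, so the profile is not single-peaked on this axis.

no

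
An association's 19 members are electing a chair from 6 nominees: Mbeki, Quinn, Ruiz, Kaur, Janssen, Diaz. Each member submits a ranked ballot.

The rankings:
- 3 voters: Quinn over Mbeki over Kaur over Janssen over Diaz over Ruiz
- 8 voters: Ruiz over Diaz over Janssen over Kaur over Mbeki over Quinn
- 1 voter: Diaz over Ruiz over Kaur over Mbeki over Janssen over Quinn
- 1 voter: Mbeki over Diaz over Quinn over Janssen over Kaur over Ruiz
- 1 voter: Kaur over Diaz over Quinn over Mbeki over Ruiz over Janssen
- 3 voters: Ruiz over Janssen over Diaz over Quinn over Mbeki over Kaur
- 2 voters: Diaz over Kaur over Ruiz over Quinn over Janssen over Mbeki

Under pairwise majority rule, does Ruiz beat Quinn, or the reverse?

Ruiz

Ballots ranking Ruiz above Quinn: 8 + 1 + 3 + 2 = 14.
Ballots ranking Quinn above Ruiz: 19 − 14 = 5.
Ruiz wins the head-to-head 14–5.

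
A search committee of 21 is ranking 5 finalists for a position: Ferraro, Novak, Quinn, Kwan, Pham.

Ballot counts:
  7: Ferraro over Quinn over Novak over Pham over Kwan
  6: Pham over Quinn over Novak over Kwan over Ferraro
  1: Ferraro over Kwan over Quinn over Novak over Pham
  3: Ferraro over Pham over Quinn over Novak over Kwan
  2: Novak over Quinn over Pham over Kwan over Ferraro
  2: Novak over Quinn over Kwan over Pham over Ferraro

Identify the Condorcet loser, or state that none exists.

Kwan

Pairwise majorities:
Ferraro vs Novak: Ferraro wins 11–10.
Ferraro vs Quinn: Ferraro, 11–10.
Ferraro vs Kwan: Ferraro, 11–10.
Ferraro vs Pham: Ferraro preferred on 7+1+3 = 11 ballots; Ferraro wins 11–10.
Novak vs Quinn: Novak is ranked higher on 2+2 = 4 ballots, Quinn on 17. Quinn wins 17–4.
Novak vs Kwan: Novak wins 20–1.
Novak vs Pham: 7+1+2+2 = 12 for Novak, 9 for Pham — Novak by 12–9.
Quinn vs Kwan: 20 to 1, Quinn.
Quinn vs Pham: Quinn preferred on 7+1+2+2 = 12 ballots; Quinn wins 12–9.
Kwan vs Pham: Kwan preferred on 1+2 = 3 ballots; Pham wins 18–3.
Kwan loses to every other candidate — it is the Condorcet loser.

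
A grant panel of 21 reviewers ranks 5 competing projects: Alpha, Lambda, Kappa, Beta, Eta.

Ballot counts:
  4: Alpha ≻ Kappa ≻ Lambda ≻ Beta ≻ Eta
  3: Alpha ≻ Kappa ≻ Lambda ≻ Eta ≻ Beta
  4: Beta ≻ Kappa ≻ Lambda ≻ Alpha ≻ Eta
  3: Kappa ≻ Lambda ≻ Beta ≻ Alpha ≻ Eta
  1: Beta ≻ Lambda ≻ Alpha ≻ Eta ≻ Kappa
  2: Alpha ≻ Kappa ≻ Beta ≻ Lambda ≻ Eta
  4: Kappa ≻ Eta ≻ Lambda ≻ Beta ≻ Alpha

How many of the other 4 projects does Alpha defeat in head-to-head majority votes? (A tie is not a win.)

Alpha against each rival (21 reviewers):
Alpha vs Lambda: Lambda, 12–9.
Alpha–Kappa: Kappa 11–10.
Alpha vs Beta: Alpha is ranked higher on 4+3+2 = 9 ballots, Beta on 12. Beta wins 12–9.
Alpha vs Eta: Alpha is ranked higher on 4+3+4+3+1+2 = 17 ballots, Eta on 4. Alpha wins 17–4.
Alpha beats Eta; loses to Lambda, Kappa, Beta — 1 pairwise win.

1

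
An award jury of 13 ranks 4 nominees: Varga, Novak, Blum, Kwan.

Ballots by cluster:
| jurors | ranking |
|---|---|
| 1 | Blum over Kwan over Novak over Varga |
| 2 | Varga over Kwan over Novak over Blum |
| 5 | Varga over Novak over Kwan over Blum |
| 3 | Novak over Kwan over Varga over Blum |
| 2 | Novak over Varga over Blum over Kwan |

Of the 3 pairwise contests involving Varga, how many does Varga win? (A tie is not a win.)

3

Varga against each rival (13 jurors):
Varga vs Novak: 2+5 = 7 for Varga, 6 for Novak — Varga by 7–6.
Varga vs Blum: Varga wins 12–1.
Varga vs Kwan: Varga, 9–4.
Varga beats Novak, Blum, Kwan — 3 pairwise wins.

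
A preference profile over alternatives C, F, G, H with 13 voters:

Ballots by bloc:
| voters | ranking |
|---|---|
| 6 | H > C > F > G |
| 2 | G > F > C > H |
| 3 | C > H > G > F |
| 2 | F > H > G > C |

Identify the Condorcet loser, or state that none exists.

G

Pairwise majorities:
C vs F: 6+3 = 9 for C, 4 for F — C by 9–4.
C vs G: C wins 9–4.
C vs H: H wins 8–5.
F–G: F 8–5.
F vs H: F preferred on 2+2 = 4 ballots; H wins 9–4.
G vs H: 2 for G, 11 for H — H by 11–2.
Only G has no wins; G is the Condorcet loser.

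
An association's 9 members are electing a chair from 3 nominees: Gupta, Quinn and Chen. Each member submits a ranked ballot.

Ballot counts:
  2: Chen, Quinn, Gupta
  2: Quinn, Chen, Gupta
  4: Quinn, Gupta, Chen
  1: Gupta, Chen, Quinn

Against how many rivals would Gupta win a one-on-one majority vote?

Gupta against each rival (9 voters):
Gupta–Quinn: Quinn 8–1.
Gupta–Chen: Gupta 5–4.
Gupta beats Chen; loses to Quinn — 1 pairwise win.

1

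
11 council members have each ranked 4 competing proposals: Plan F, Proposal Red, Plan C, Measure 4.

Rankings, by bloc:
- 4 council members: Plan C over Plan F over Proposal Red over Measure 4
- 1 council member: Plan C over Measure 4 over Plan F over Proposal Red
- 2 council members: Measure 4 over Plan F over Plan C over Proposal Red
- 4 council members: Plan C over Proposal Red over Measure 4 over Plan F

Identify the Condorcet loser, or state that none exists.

Pairwise majorities:
Plan F vs Proposal Red: Plan F wins 7–4.
Plan F vs Plan C: Plan C, 9–2.
Plan F vs Measure 4: 4 for Plan F, 7 for Measure 4 — Measure 4 by 7–4.
Proposal Red vs Plan C: Proposal Red preferred on 0 ballots; Plan C wins 11–0.
Proposal Red vs Measure 4: Proposal Red wins 8–3.
Plan C–Measure 4: Plan C 9–2.
Every option wins at least one matchup (Plan F beats Proposal Red; Proposal Red beats Measure 4; Plan C beats Plan F; Measure 4 beats Plan F), so there is no Condorcet loser.

none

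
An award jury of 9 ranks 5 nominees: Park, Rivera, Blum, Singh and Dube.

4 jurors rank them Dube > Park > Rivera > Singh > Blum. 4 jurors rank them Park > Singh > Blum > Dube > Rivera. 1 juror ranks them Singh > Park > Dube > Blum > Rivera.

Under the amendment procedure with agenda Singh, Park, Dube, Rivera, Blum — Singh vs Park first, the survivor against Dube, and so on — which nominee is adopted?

Park

Round 1: Singh vs Park — 1–8, Park advances.
Round 2: Park vs Dube — 5–4, Park advances.
Round 3: Park vs Rivera — 9–0, Park advances.
Round 4: Park vs Blum — 9–0, Park advances.
The agenda winner is Park.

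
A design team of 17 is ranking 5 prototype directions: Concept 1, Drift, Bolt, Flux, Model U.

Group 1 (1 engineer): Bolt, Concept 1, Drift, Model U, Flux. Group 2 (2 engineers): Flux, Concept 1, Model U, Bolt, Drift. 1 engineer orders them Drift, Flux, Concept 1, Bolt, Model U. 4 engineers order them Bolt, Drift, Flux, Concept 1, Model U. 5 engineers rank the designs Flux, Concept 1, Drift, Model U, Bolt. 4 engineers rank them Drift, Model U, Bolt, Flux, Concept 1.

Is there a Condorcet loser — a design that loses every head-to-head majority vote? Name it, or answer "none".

none

Pairwise majorities:
Concept 1 vs Drift: Drift wins 9–8.
Concept 1 vs Bolt: Concept 1 preferred on 2+1+5 = 8 ballots; Bolt wins 9–8.
Concept 1 vs Flux: Concept 1 preferred on 1 ballot; Flux wins 16–1.
Concept 1 vs Model U: 13 to 4, Concept 1.
Drift vs Bolt: Drift, 10–7.
Drift vs Flux: 1+1+4+4 = 10 for Drift, 7 for Flux — Drift by 10–7.
Drift vs Model U: Drift preferred on 1+1+4+5+4 = 15 ballots; Drift wins 15–2.
Bolt vs Flux: 9 to 8, Bolt.
Bolt vs Model U: Bolt is ranked higher on 1+1+4 = 6 ballots, Model U on 11. Model U wins 11–6.
Flux vs Model U: Flux, 12–5.
No design is winless: Concept 1 beats Model U; Drift beats Concept 1; Bolt beats Concept 1; Flux beats Concept 1; Model U beats Bolt. There is no Condorcet loser.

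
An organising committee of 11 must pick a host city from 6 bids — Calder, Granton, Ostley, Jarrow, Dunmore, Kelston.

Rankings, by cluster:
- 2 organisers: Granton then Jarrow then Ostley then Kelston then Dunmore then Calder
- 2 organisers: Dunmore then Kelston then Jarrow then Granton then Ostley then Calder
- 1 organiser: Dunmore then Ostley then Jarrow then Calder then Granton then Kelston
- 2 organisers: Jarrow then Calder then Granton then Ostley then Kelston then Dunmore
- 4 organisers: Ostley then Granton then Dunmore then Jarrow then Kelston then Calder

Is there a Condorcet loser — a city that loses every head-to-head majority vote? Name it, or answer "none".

Calder

Head-to-head results (11 organisers):
Calder vs Granton: Calder preferred on 1+2 = 3 ballots; Granton wins 8–3.
Calder vs Ostley: Ostley, 9–2.
Calder vs Jarrow: 0 for Calder, 11 for Jarrow — Jarrow by 11–0.
Calder–Dunmore: Dunmore 9–2.
Calder vs Kelston: 3 to 8, Kelston.
Granton vs Ostley: Granton, 6–5.
Granton vs Jarrow: Granton, 6–5.
Granton vs Dunmore: 8 to 3, Granton.
Granton vs Kelston: 9 to 2, Granton.
Ostley vs Jarrow: Ostley is ranked higher on 1+4 = 5 ballots, Jarrow on 6. Jarrow wins 6–5.
Ostley vs Dunmore: Ostley preferred on 2+2+4 = 8 ballots; Ostley wins 8–3.
Ostley vs Kelston: Ostley is ranked higher on 2+1+2+4 = 9 ballots, Kelston on 2. Ostley wins 9–2.
Jarrow–Dunmore: Dunmore 7–4.
Jarrow–Kelston: Jarrow 9–2.
Dunmore vs Kelston: Dunmore wins 7–4.
Calder is beaten in every head-to-head and is the Condorcet loser.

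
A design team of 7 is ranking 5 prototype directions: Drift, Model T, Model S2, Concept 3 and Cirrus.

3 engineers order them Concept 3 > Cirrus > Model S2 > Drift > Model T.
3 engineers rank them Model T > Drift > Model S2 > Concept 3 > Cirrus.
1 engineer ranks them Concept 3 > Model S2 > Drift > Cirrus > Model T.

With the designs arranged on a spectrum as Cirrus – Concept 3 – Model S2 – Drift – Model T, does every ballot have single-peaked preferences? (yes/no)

Axis positions: Cirrus=1, Concept 3=2, Model S2=3, Drift=4, Model T=5.
Bloc 1 (peak Concept 3 at position 2): ranking walks positions 2-1-3-4-5, expanding outward from the peak — single-peaked.
Bloc 2 (peak Model T at position 5): ranking walks positions 5-4-3-2-1, expanding outward from the peak — single-peaked.
Bloc 3 (peak Concept 3 at position 2): ranking walks positions 2-3-4-1-5, expanding outward from the peak — single-peaked.
Every ranking is single-peaked on this axis.

yes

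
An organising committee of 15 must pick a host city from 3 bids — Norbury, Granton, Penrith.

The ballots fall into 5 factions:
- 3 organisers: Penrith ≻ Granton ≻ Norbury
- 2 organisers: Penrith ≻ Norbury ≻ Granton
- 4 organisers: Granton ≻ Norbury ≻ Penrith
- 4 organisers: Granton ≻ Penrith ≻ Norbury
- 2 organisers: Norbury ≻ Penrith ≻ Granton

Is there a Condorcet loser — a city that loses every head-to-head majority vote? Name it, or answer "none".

Head-to-head results (15 organisers):
Norbury vs Granton: Norbury is ranked higher on 2+2 = 4 ballots, Granton on 11. Granton wins 11–4.
Norbury–Penrith: Penrith 9–6.
Granton vs Penrith: Granton preferred on 4+4 = 8 ballots; Granton wins 8–7.
Only Norbury has no wins; Norbury is the Condorcet loser.

Norbury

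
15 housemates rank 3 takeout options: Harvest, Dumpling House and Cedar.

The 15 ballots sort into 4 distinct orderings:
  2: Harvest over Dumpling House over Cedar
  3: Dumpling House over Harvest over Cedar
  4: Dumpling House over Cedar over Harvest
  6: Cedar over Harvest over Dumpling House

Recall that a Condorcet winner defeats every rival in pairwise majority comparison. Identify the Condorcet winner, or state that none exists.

none

Head-to-head results (15 friends):
Harvest vs Dumpling House: Harvest wins 8–7.
Harvest vs Cedar: Cedar wins 10–5.
Dumpling House–Cedar: Dumpling House 9–6.
No restaurant is unbeaten: Harvest loses to Cedar; Dumpling House loses to Harvest; Cedar loses to Dumpling House. In particular Harvest > Dumpling House > Cedar > Harvest is a majority cycle — no Condorcet winner exists.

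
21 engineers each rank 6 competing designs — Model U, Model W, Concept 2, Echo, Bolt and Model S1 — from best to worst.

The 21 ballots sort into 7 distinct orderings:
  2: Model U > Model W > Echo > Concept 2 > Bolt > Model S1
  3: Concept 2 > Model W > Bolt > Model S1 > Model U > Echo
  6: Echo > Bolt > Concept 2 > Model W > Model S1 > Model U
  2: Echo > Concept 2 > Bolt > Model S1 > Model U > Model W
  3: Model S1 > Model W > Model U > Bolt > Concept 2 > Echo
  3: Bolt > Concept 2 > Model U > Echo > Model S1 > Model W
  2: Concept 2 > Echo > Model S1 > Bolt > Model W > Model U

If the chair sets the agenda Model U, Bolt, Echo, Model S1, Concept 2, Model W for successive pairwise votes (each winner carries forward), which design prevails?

Round 1: Model U vs Bolt — 5–16, Bolt advances.
Round 2: Bolt vs Echo — 9–12, Echo advances.
Round 3: Echo vs Model S1 — 15–6, Echo advances.
Round 4: Echo vs Concept 2 — 10–11, Concept 2 advances.
Round 5: Concept 2 vs Model W — 16–5, Concept 2 advances.
Concept 2 survives the agenda.

Concept 2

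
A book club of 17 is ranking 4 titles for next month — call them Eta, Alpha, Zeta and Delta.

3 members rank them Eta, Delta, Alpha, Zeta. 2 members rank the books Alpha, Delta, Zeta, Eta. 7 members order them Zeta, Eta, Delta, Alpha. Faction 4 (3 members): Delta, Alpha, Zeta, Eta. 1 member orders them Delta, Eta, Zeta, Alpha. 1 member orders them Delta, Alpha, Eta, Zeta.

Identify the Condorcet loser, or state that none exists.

none

Pairwise majorities:
Eta vs Alpha: Eta wins 11–6.
Eta vs Zeta: 3+1+1 = 5 for Eta, 12 for Zeta — Zeta by 12–5.
Eta vs Delta: Eta preferred on 3+7 = 10 ballots; Eta wins 10–7.
Alpha vs Zeta: Alpha, 9–8.
Alpha vs Delta: Delta, 15–2.
Zeta vs Delta: Zeta preferred on 7 ballots; Delta wins 10–7.
No book is winless: Eta beats Alpha; Alpha beats Zeta; Zeta beats Eta; Delta beats Alpha. There is no Condorcet loser.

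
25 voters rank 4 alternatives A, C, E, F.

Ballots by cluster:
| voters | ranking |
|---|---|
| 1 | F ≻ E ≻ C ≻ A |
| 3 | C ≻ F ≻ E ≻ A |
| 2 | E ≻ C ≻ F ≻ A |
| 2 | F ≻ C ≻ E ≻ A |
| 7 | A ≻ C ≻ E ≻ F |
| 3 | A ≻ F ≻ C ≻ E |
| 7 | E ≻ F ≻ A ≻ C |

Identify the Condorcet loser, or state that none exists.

Head-to-head results (25 voters):
A vs C: A wins 17–8.
A vs E: A preferred on 7+3 = 10 ballots; E wins 15–10.
A vs F: F wins 15–10.
C vs E: C preferred on 3+2+7+3 = 15 ballots; C wins 15–10.
C–F: F 13–12.
E vs F: 2+7+7 = 16 for E, 9 for F — E by 16–9.
No alternative is winless: A beats C; C beats E; E beats A; F beats A. There is no Condorcet loser.

none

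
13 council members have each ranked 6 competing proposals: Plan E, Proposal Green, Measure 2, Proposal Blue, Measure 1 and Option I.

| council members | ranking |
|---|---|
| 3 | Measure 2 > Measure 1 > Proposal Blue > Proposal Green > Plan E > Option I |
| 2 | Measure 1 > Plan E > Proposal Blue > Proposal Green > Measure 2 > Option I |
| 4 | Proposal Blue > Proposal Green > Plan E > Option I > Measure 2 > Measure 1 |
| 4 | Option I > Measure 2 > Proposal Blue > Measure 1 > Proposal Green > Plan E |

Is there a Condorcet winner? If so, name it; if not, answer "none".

none

Check each pair by majority over 13 ballots:
Plan E vs Proposal Green: 2 for Plan E, 11 for Proposal Green — Proposal Green by 11–2.
Plan E vs Measure 2: 2+4 = 6 for Plan E, 7 for Measure 2 — Measure 2 by 7–6.
Plan E vs Proposal Blue: 2 to 11, Proposal Blue.
Plan E vs Measure 1: 4 to 9, Measure 1.
Plan E vs Option I: 3+2+4 = 9 for Plan E, 4 for Option I — Plan E by 9–4.
Proposal Green vs Measure 2: 6 to 7, Measure 2.
Proposal Green vs Proposal Blue: Proposal Green preferred on 0 ballots; Proposal Blue wins 13–0.
Proposal Green vs Measure 1: Proposal Green preferred on 4 ballots; Measure 1 wins 9–4.
Proposal Green vs Option I: Proposal Green is ranked higher on 3+2+4 = 9 ballots, Option I on 4. Proposal Green wins 9–4.
Measure 2 vs Proposal Blue: 7 to 6, Measure 2.
Measure 2 vs Measure 1: 3+4+4 = 11 for Measure 2, 2 for Measure 1 — Measure 2 by 11–2.
Measure 2 vs Option I: Measure 2 is ranked higher on 3+2 = 5 ballots, Option I on 8. Option I wins 8–5.
Proposal Blue vs Measure 1: 8 to 5, Proposal Blue.
Proposal Blue vs Option I: 9 to 4, Proposal Blue.
Measure 1 vs Option I: Measure 1 preferred on 3+2 = 5 ballots; Option I wins 8–5.
No option is unbeaten: Plan E loses to Proposal Green; Proposal Green loses to Measure 2; Measure 2 loses to Option I; Proposal Blue loses to Measure 2; Measure 1 loses to Measure 2; Option I loses to Plan E. In particular Plan E > Option I > Measure 2 > Plan E is a majority cycle — no Condorcet winner exists.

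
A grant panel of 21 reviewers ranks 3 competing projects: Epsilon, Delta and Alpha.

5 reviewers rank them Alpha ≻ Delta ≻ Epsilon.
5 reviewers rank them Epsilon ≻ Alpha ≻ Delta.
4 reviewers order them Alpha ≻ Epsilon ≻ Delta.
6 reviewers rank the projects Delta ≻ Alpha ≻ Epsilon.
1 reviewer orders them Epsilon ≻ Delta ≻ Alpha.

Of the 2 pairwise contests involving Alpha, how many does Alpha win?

Alpha against each rival (21 reviewers):
Alpha vs Epsilon: Alpha is ranked higher on 5+4+6 = 15 ballots, Epsilon on 6. Alpha wins 15–6.
Alpha vs Delta: Alpha, 14–7.
Alpha beats Epsilon, Delta — 2 pairwise wins.

2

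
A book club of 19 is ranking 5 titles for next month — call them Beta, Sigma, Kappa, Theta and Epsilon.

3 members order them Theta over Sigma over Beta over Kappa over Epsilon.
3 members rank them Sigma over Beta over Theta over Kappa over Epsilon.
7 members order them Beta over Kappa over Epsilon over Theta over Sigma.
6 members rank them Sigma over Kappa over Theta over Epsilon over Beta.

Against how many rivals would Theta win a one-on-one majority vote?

2

Theta against each rival (19 members):
Theta vs Beta: Beta wins 10–9.
Theta vs Sigma: 10 to 9, Theta.
Theta vs Kappa: Theta is ranked higher on 3+3 = 6 ballots, Kappa on 13. Kappa wins 13–6.
Theta vs Epsilon: Theta wins 12–7.
Theta beats Sigma, Epsilon; loses to Beta, Kappa — 2 pairwise wins.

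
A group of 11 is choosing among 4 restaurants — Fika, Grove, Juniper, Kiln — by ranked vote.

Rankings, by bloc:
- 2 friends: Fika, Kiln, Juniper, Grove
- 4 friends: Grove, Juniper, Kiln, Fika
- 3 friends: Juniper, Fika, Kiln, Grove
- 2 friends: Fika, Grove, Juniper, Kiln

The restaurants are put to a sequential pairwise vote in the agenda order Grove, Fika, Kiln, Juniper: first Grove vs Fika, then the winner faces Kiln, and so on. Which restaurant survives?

Round 1: Grove vs Fika — 4–7, Fika advances.
Round 2: Fika vs Kiln — 7–4, Fika advances.
Round 3: Fika vs Juniper — 4–7, Juniper advances.
The agenda winner is Juniper.

Juniper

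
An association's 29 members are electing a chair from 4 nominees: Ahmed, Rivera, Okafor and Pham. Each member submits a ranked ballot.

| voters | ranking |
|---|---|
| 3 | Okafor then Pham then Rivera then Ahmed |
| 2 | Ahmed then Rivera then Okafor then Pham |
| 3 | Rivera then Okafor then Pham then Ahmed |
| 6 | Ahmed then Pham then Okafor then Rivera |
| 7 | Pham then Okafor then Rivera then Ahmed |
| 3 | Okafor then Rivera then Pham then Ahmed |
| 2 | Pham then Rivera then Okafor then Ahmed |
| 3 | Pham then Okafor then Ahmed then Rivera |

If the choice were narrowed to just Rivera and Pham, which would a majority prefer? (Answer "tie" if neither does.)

Ballots ranking Rivera above Pham: 2 + 3 + 3 = 8.
Ballots ranking Pham above Rivera: 29 − 8 = 21.
Pham wins the head-to-head 21–8.

Pham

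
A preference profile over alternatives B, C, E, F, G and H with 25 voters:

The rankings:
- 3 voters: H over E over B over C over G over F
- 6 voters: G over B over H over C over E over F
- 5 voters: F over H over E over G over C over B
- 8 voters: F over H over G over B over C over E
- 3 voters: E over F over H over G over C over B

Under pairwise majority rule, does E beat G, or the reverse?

Ballots ranking E above G: 3 + 5 + 3 = 11.
Ballots ranking G above E: 25 − 11 = 14.
G wins the head-to-head 14–11.

G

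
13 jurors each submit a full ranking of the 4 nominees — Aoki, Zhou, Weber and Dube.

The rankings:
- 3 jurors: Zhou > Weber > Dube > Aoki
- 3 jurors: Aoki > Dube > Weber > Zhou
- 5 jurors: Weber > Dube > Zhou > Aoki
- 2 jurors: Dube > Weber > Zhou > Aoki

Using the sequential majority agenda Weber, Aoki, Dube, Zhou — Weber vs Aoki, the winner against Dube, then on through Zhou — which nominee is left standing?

Weber

Round 1: Weber vs Aoki — 10–3, Weber advances.
Round 2: Weber vs Dube — 8–5, Weber advances.
Round 3: Weber vs Zhou — 10–3, Weber advances.
The agenda winner is Weber.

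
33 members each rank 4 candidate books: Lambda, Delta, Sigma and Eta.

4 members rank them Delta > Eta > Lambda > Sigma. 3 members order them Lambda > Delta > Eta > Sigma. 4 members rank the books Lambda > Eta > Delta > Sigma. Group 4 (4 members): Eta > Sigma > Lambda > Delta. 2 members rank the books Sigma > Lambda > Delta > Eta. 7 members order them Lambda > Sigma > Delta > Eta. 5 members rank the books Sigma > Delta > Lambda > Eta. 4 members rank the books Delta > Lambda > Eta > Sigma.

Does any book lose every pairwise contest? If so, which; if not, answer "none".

Pairwise majorities:
Lambda vs Delta: Lambda, 20–13.
Lambda vs Sigma: 4+3+4+7+4 = 22 for Lambda, 11 for Sigma — Lambda by 22–11.
Lambda vs Eta: Lambda preferred on 3+4+2+7+5+4 = 25 ballots; Lambda wins 25–8.
Delta vs Sigma: Sigma wins 18–15.
Delta vs Eta: Delta, 25–8.
Sigma vs Eta: Eta wins 19–14.
Each book has at least one pairwise win (Lambda beats Delta; Delta beats Eta; Sigma beats Delta; Eta beats Sigma) — no Condorcet loser.

none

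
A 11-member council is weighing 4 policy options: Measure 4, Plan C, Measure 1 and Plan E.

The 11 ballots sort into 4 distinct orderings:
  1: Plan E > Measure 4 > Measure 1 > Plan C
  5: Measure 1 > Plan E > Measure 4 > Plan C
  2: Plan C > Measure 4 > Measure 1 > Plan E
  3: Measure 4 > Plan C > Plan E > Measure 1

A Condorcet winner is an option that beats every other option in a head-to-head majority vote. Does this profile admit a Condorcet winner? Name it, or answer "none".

Pairwise majorities:
Measure 4 vs Plan C: Measure 4, 9–2.
Measure 4 vs Measure 1: Measure 4, 6–5.
Measure 4 vs Plan E: Measure 4 preferred on 2+3 = 5 ballots; Plan E wins 6–5.
Plan C vs Measure 1: Plan C is ranked higher on 2+3 = 5 ballots, Measure 1 on 6. Measure 1 wins 6–5.
Plan C vs Plan E: Plan C preferred on 2+3 = 5 ballots; Plan E wins 6–5.
Measure 1 vs Plan E: Measure 1 preferred on 5+2 = 7 ballots; Measure 1 wins 7–4.
Every option loses at least once (Measure 4 loses to Plan E; Plan C loses to Measure 4; Measure 1 loses to Measure 4; Plan E loses to Measure 1). The majority relation contains the cycle Measure 4 → Measure 1 → Plan E → Measure 4, so there is no Condorcet winner.

none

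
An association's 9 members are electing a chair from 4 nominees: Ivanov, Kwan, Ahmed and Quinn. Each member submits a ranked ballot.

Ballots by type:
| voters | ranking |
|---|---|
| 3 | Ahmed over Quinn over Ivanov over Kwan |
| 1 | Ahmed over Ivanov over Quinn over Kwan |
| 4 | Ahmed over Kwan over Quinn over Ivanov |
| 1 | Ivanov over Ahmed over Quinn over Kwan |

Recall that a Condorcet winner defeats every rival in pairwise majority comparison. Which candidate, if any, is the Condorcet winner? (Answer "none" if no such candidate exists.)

Check each pair by majority over 9 ballots:
Ivanov vs Kwan: 3+1+1 = 5 for Ivanov, 4 for Kwan — Ivanov by 5–4.
Ivanov vs Ahmed: Ivanov preferred on 1 ballot; Ahmed wins 8–1.
Ivanov vs Quinn: Quinn wins 7–2.
Kwan vs Ahmed: 0 for Kwan, 9 for Ahmed — Ahmed by 9–0.
Kwan vs Quinn: 4 to 5, Quinn.
Ahmed vs Quinn: Ahmed, 9–0.
Only Ahmed has no losses; Ahmed is the Condorcet winner.

Ahmed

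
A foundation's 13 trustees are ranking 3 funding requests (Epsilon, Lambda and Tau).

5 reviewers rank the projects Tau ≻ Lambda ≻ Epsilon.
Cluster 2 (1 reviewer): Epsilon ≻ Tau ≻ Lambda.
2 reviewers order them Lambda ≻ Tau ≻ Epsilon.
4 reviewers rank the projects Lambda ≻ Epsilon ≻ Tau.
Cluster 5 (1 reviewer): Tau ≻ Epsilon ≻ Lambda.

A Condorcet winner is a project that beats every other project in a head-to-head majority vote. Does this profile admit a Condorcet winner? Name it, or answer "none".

Head-to-head results (13 reviewers):
Epsilon vs Lambda: Lambda wins 11–2.
Epsilon vs Tau: Epsilon is ranked higher on 1+4 = 5 ballots, Tau on 8. Tau wins 8–5.
Lambda vs Tau: 2+4 = 6 for Lambda, 7 for Tau — Tau by 7–6.
Tau beats each of Epsilon, Lambda — Tau is the Condorcet winner.

Tau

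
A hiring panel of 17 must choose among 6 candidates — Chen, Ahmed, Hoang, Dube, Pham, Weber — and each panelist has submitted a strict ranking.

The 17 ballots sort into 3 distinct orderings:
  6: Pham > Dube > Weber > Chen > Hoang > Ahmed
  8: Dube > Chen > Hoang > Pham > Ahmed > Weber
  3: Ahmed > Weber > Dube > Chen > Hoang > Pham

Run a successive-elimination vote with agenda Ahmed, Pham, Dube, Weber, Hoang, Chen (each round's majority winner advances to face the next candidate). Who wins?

Dube

Round 1: Ahmed vs Pham — 3–14, Pham advances.
Round 2: Pham vs Dube — 6–11, Dube advances.
Round 3: Dube vs Weber — 14–3, Dube advances.
Round 4: Dube vs Hoang — 17–0, Dube advances.
Round 5: Dube vs Chen — 17–0, Dube advances.
Dube survives the agenda.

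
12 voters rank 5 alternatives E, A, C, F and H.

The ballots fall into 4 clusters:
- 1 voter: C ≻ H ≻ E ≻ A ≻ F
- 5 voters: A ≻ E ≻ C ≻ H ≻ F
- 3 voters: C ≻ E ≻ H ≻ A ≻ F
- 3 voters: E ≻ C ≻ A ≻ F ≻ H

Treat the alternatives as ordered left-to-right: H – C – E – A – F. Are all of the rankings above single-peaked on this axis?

yes

Axis positions: H=1, C=2, E=3, A=4, F=5.
Cluster 1 (peak C at position 2): ranking walks positions 2-1-3-4-5, expanding outward from the peak — single-peaked.
Cluster 2 (peak A at position 4): ranking walks positions 4-3-2-1-5, expanding outward from the peak — single-peaked.
Cluster 3 (peak C at position 2): ranking walks positions 2-3-1-4-5, expanding outward from the peak — single-peaked.
Cluster 4 (peak E at position 3): ranking walks positions 3-2-4-5-1, expanding outward from the peak — single-peaked.
Every ranking is single-peaked on this axis.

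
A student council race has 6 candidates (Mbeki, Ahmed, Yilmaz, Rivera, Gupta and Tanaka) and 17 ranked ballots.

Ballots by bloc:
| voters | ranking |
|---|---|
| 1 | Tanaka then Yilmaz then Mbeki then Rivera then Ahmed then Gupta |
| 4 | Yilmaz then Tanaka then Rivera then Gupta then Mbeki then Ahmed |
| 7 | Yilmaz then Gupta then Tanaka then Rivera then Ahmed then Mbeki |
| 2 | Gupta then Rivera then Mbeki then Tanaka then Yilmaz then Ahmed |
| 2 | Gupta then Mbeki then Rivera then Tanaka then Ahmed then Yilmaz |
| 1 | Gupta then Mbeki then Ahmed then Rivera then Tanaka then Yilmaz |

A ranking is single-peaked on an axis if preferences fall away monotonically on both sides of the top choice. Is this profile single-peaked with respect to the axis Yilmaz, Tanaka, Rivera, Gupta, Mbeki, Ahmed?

no

Axis positions: Yilmaz=1, Tanaka=2, Rivera=3, Gupta=4, Mbeki=5, Ahmed=6.
Bloc 1: ranking walks positions 2-1-5-3-6-4; Mbeki is ranked above Rivera even though Rivera lies between Mbeki and the peak Tanaka on the axis — preferences dip and rise again. Not single-peaked.
Bloc 2 (peak Yilmaz at position 1): ranking walks positions 1-2-3-4-5-6, expanding outward from the peak — single-peaked.
Bloc 3: ranking walks positions 1-4-2-3-6-5; Gupta is ranked above Tanaka even though Tanaka lies between Gupta and the peak Yilmaz on the axis — preferences dip and rise again. Not single-peaked.
Bloc 4 (peak Gupta at position 4): ranking walks positions 4-3-5-2-1-6, expanding outward from the peak — single-peaked.
Bloc 5 (peak Gupta at position 4): ranking walks positions 4-5-3-2-6-1, expanding outward from the peak — single-peaked.
Bloc 6 (peak Gupta at position 4): ranking walks positions 4-5-6-3-2-1, expanding outward from the peak — single-peaked.
Bloc 1 violates single-peakedness, so the profile is not single-peaked on this axis.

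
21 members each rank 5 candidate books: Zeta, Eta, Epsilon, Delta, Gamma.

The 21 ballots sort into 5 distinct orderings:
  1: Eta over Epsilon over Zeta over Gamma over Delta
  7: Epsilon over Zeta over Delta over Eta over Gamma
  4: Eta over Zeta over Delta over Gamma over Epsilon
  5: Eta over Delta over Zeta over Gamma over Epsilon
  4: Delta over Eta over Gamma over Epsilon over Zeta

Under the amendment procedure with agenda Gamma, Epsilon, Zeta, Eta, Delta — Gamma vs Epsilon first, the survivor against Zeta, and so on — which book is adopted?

Round 1: Gamma vs Epsilon — 13–8, Gamma advances.
Round 2: Gamma vs Zeta — 4–17, Zeta advances.
Round 3: Zeta vs Eta — 7–14, Eta advances.
Round 4: Eta vs Delta — 10–11, Delta advances.
Delta survives the agenda.

Delta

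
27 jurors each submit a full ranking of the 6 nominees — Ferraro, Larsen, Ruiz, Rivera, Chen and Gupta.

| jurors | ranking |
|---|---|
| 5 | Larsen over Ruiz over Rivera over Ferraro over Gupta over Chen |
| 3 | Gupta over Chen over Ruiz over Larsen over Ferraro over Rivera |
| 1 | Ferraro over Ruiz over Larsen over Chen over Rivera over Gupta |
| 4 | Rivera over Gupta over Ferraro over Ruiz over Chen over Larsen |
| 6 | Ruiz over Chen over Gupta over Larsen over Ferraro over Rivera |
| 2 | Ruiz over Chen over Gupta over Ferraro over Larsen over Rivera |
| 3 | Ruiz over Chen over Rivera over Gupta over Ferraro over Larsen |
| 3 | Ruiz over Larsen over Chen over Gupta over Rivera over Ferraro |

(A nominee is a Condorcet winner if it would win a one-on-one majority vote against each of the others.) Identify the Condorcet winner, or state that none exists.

Head-to-head results (27 jurors):
Ferraro vs Larsen: Ferraro preferred on 1+4+2+3 = 10 ballots; Larsen wins 17–10.
Ferraro vs Ruiz: 1+4 = 5 for Ferraro, 22 for Ruiz — Ruiz by 22–5.
Ferraro vs Rivera: Ferraro preferred on 3+1+6+2 = 12 ballots; Rivera wins 15–12.
Ferraro vs Chen: 10 to 17, Chen.
Ferraro vs Gupta: Ferraro preferred on 5+1 = 6 ballots; Gupta wins 21–6.
Larsen vs Ruiz: Larsen preferred on 5 ballots; Ruiz wins 22–5.
Larsen vs Rivera: 20 to 7, Larsen.
Larsen vs Chen: 5+1+3 = 9 for Larsen, 18 for Chen — Chen by 18–9.
Larsen vs Gupta: 5+1+3 = 9 for Larsen, 18 for Gupta — Gupta by 18–9.
Ruiz vs Rivera: Ruiz is ranked higher on 23 ballots, Rivera on 4. Ruiz wins 23–4.
Ruiz vs Chen: Ruiz is ranked higher on 24 ballots, Chen on 3. Ruiz wins 24–3.
Ruiz vs Gupta: 20 to 7, Ruiz.
Rivera vs Chen: Rivera is ranked higher on 5+4 = 9 ballots, Chen on 18. Chen wins 18–9.
Rivera vs Gupta: 13 to 14, Gupta.
Chen vs Gupta: 15 to 12, Chen.
Only Ruiz has no losses; Ruiz is the Condorcet winner.

Ruiz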